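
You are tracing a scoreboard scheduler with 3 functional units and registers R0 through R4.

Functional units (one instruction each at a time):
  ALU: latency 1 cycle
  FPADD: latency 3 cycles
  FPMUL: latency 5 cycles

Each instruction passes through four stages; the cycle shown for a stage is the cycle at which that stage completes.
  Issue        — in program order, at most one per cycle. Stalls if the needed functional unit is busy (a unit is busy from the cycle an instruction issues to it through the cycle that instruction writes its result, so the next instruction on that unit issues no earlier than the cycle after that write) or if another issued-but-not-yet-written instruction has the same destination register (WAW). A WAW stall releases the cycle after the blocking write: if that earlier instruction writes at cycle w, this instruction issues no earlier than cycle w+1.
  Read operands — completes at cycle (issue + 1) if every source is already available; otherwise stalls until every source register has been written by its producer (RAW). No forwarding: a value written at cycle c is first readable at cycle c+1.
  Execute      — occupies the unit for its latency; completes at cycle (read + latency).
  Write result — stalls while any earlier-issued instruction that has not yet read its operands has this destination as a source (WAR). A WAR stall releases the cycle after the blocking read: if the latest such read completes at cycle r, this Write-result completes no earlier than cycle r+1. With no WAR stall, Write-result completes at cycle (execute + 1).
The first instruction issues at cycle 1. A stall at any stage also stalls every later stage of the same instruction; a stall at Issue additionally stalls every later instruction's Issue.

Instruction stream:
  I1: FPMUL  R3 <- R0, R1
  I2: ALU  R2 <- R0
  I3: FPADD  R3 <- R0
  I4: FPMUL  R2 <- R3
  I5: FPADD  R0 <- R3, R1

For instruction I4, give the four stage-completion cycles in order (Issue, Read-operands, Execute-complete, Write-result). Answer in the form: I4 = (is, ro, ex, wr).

c1: I1→FPMUL
c2: I1 RO, I2→ALU
c3: I2 RO
c4: I2 EX
c5: I2 WR R2
c7: I1 EX
c8: I1 WR R3
c9: I3→FPADD
c10: I3 RO, I4→FPMUL
c13: I3 EX
c14: I3 WR R3
c15: I4 RO, I5→FPADD
c16: I5 RO
c19: I5 EX
c20: I4 EX, I5 WR R0
c21: I4 WR R2

I4 = (10, 15, 20, 21)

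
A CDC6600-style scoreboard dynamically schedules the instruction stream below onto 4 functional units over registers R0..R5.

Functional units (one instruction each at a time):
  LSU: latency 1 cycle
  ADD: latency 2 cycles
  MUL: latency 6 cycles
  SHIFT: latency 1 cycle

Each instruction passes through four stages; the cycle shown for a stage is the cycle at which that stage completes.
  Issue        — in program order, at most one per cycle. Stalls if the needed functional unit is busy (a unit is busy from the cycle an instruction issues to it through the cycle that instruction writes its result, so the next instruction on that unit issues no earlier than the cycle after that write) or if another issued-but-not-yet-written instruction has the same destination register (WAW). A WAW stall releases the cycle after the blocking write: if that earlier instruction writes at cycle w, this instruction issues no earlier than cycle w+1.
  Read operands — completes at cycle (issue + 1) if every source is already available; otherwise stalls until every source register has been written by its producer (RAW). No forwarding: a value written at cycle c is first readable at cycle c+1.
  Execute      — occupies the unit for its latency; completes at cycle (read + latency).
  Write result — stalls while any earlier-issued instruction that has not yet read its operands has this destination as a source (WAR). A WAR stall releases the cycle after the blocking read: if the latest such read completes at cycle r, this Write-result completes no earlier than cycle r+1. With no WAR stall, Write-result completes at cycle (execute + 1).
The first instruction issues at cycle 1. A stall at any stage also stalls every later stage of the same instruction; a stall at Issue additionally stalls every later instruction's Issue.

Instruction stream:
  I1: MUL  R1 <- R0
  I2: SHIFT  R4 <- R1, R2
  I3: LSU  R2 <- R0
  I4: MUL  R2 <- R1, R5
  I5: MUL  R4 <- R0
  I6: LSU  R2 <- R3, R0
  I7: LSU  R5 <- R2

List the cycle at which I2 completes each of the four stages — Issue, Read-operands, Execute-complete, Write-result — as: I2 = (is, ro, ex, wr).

  I1 | 1 | 2 | 8 | 9
  I2 | 2 | 10 | 11 | 12   RAW R1: wait I1 write@9
  I3 | 3 | 4 | 5 | 11   WAR R2: wait I2 read@10
  I4 | 12 | 13 | 19 | 20   WAW R2: wait I3 write@11
  I5 | 21 | 22 | 28 | 29   struct: MUL busy until I4 writes@20
  I6 | 22 | 23 | 24 | 25
  I7 | 26 | 27 | 28 | 29   struct: LSU busy until I6 writes@25

I2 = (2, 10, 11, 12)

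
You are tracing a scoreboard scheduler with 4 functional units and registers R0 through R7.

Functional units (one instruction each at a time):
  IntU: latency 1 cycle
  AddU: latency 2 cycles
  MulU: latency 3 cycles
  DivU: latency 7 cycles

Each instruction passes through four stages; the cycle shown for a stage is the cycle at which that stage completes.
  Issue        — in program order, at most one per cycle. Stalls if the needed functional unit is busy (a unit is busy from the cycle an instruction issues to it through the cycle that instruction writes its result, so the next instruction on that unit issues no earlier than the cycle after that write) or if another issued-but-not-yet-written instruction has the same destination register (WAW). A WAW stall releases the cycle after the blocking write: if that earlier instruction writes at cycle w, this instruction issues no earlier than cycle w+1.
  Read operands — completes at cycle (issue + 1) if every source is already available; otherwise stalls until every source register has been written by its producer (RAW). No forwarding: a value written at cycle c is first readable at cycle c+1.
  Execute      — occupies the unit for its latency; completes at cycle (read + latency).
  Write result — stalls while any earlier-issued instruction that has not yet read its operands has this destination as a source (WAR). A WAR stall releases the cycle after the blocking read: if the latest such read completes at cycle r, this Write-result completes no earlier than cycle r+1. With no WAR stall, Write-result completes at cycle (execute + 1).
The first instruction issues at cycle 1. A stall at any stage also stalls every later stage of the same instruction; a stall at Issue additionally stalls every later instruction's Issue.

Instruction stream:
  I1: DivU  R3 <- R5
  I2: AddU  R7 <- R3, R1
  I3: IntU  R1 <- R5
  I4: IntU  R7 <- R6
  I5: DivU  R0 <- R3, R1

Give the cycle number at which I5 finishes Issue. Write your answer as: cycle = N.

c1: issue I1 (DivU)
c2: I1 read-ops · issue I2 (AddU)
c3: issue I3 (IntU)
c4: I3 read-ops
c5: I3 finished on IntU
c9: I1 finished on DivU
c10: I1→R3
c11: I2 read-ops
c12: I3→R1
c13: I2 finished on AddU
c14: I2→R7
c15: issue I4 (IntU)
c16: I4 read-ops · issue I5 (DivU)
c17: I4 finished on IntU · I5 read-ops
c18: I4→R7
c24: I5 finished on DivU
c25: I5→R0

cycle = 16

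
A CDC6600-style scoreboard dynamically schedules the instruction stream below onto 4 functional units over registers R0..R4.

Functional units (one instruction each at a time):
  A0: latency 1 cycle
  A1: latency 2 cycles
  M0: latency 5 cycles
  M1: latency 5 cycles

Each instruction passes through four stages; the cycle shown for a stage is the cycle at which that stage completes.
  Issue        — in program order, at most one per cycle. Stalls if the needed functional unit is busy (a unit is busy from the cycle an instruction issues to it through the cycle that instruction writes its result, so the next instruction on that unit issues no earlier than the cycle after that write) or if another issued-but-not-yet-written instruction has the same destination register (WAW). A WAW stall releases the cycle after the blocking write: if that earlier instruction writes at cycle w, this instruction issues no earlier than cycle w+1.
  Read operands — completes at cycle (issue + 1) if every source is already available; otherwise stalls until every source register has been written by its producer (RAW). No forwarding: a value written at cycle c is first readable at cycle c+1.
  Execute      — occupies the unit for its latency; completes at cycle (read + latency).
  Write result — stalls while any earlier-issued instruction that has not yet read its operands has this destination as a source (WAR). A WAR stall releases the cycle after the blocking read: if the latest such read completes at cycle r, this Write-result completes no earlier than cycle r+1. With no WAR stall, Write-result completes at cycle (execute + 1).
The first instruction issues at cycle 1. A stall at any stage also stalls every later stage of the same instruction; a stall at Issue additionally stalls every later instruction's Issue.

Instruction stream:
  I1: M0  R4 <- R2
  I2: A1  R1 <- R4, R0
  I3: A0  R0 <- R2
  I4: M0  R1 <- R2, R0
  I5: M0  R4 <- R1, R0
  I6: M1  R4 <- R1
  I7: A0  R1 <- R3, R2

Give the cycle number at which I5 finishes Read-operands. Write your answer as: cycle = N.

I1  is:1  ro:2  ex:7  wr:8
I2  is:2  ro:9  ex:11  wr:12  — RAW R4: wait I1 write@8
I3  is:3  ro:4  ex:5  wr:10  — WAR R0: wait I2 read@9
I4  is:13  ro:14  ex:19  wr:20  — WAW R1: wait I2 write@12
I5  is:21  ro:22  ex:27  wr:28  — struct: M0 busy until I4 writes@20
I6  is:29  ro:30  ex:35  wr:36  — WAW R4: wait I5 write@28
I7  is:30  ro:31  ex:32  wr:33

cycle = 22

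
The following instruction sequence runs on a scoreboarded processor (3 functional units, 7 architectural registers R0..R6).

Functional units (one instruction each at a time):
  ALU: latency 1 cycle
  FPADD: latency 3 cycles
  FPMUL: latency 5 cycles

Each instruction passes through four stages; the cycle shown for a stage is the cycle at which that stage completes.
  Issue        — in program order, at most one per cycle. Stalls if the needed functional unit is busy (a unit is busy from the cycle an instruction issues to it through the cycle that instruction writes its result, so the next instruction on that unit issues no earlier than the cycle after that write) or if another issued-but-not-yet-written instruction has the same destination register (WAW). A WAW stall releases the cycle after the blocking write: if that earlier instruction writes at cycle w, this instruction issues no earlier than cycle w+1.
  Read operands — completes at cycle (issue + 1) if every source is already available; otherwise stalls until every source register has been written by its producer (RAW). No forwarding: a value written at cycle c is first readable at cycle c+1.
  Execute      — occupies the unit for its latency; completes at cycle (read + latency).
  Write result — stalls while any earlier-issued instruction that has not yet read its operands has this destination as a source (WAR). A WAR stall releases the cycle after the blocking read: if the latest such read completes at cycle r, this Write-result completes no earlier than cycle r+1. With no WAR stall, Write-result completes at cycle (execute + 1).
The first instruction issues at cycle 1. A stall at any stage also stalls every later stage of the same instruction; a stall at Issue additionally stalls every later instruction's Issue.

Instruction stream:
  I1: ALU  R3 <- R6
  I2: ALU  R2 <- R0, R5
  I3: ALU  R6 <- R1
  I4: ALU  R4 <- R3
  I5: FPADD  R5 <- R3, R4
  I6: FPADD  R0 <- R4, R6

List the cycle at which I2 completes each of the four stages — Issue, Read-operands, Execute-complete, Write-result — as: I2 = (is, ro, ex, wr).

I2 = (5, 6, 7, 8)

[1] I1 dispatched to ALU
[2] I1 operands ready
[3] I1 complete
[4] R3←I1
[5] I2 dispatched to ALU
[6] I2 operands ready
[7] I2 complete
[8] R2←I2
[9] I3 dispatched to ALU
[10] I3 operands ready
[11] I3 complete
[12] R6←I3
[13] I4 dispatched to ALU
[14] I4 operands ready | I5 dispatched to FPADD
[15] I4 complete
[16] R4←I4
[17] I5 operands ready
[20] I5 complete
[21] R5←I5
[22] I6 dispatched to FPADD
[23] I6 operands ready
[26] I6 complete
[27] R0←I6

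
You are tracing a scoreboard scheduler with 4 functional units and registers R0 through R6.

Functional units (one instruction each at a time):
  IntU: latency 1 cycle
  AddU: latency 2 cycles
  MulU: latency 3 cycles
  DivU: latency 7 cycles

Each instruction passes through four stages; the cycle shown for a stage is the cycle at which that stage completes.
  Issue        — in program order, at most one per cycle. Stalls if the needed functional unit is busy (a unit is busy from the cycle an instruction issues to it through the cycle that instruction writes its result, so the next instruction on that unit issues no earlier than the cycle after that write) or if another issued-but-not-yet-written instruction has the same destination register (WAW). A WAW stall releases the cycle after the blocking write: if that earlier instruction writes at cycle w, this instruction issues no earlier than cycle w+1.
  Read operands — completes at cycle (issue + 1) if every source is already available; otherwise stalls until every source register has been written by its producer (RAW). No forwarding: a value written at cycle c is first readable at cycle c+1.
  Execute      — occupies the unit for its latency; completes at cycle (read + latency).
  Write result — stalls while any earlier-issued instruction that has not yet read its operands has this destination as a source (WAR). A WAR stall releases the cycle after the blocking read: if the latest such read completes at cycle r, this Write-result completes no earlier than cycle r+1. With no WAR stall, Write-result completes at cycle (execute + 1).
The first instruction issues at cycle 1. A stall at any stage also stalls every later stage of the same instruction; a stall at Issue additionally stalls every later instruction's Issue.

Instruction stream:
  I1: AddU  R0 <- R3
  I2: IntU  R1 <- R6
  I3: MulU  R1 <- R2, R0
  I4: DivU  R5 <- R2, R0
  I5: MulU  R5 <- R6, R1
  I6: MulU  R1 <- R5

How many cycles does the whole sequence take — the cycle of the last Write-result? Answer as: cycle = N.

cycle 1: I1 issues→AddU
cycle 2: I1 reads; I2 issues→IntU
cycle 3: I2 reads
cycle 4: I1 exec-done; I2 exec-done
cycle 5: I1 writes R0; I2 writes R1
cycle 6: I3 issues→MulU
cycle 7: I3 reads; I4 issues→DivU
cycle 8: I4 reads
cycle 10: I3 exec-done
cycle 11: I3 writes R1
cycle 15: I4 exec-done
cycle 16: I4 writes R5
cycle 17: I5 issues→MulU
cycle 18: I5 reads
cycle 21: I5 exec-done
cycle 22: I5 writes R5
cycle 23: I6 issues→MulU
cycle 24: I6 reads
cycle 27: I6 exec-done
cycle 28: I6 writes R1

cycle = 28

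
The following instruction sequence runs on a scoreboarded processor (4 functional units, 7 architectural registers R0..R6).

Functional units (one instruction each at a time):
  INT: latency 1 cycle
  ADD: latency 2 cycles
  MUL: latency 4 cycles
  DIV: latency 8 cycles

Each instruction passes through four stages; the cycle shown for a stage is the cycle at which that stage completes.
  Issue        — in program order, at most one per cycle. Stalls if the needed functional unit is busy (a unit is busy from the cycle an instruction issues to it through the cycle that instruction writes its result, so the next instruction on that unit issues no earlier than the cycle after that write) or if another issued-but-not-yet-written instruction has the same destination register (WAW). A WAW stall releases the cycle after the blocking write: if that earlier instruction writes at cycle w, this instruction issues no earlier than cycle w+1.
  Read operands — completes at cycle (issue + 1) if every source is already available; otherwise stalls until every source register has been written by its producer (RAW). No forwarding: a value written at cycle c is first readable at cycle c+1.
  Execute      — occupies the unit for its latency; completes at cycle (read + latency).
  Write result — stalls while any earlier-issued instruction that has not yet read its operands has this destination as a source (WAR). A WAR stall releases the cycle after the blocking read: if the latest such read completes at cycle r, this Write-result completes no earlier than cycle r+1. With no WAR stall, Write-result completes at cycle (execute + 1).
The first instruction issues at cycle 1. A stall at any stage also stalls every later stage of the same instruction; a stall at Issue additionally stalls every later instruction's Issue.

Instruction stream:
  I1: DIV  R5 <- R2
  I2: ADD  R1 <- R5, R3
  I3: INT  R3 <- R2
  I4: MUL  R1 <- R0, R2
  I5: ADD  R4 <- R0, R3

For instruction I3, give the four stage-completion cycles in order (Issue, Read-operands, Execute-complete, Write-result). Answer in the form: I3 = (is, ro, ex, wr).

[I1] 1/2/10/11
[I2] 2/12/14/15  (RAW R5: wait I1 write@11)
[I3] 3/4/5/13  (WAR R3: wait I2 read@12)
[I4] 16/17/21/22  (WAW R1: wait I2 write@15)
[I5] 17/18/20/21

I3 = (3, 4, 5, 13)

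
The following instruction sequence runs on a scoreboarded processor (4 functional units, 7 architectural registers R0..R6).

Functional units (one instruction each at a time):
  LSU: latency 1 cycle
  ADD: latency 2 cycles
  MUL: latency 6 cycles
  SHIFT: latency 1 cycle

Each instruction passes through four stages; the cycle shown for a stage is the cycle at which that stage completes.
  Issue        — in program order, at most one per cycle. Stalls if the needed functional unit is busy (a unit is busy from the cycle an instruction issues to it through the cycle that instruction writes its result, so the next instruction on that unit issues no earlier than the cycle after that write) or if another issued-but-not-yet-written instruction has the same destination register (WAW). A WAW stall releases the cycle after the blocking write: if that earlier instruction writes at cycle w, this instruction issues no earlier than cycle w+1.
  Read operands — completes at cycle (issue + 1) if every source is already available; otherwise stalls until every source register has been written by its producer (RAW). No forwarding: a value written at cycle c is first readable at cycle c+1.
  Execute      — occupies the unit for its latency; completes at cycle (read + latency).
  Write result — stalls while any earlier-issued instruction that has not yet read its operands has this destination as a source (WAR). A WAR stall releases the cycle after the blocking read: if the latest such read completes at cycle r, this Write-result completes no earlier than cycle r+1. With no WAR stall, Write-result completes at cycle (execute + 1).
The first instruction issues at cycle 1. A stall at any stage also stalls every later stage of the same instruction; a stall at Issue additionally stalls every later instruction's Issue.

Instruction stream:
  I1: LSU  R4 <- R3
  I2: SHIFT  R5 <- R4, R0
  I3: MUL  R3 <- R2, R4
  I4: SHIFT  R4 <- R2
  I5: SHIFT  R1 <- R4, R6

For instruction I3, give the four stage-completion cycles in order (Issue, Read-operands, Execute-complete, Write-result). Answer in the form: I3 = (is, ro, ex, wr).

I3 = (3, 5, 11, 12)

I1: IS=1 RO=2 EX=3 WR=4
I2: IS=2 RO=5 EX=6 WR=7  [RAW R4: wait I1 write@4]
I3: IS=3 RO=5 EX=11 WR=12  [RAW R4: wait I1 write@4]
I4: IS=8 RO=9 EX=10 WR=11  [struct: SHIFT busy until I2 writes@7]
I5: IS=12 RO=13 EX=14 WR=15  [struct: SHIFT busy until I4 writes@11]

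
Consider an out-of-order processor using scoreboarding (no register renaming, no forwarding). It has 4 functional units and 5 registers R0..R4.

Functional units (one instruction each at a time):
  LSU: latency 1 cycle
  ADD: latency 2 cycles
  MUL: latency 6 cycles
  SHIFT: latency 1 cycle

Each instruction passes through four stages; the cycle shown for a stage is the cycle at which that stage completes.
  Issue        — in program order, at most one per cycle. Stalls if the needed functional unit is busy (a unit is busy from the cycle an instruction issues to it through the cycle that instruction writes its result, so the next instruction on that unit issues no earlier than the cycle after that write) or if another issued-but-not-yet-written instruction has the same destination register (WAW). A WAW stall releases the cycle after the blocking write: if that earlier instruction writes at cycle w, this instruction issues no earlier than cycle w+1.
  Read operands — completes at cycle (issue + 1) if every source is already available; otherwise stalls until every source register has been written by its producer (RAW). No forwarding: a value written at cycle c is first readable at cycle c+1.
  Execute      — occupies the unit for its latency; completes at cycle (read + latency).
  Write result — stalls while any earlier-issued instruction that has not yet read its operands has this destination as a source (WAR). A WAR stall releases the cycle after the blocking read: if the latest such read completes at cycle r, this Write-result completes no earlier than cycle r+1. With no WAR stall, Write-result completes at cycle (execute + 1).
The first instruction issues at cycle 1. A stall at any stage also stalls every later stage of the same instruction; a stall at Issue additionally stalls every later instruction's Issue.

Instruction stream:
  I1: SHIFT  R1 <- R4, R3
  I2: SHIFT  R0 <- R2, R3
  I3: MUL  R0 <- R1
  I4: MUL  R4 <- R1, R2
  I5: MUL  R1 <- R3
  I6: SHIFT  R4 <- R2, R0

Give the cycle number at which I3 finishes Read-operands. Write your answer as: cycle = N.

cycle = 10

  I1 | 1 | 2 | 3 | 4
  I2 | 5 | 6 | 7 | 8   struct: SHIFT busy until I1 writes@4
  I3 | 9 | 10 | 16 | 17   WAW R0: wait I2 write@8
  I4 | 18 | 19 | 25 | 26   struct: MUL busy until I3 writes@17
  I5 | 27 | 28 | 34 | 35   struct: MUL busy until I4 writes@26
  I6 | 28 | 29 | 30 | 31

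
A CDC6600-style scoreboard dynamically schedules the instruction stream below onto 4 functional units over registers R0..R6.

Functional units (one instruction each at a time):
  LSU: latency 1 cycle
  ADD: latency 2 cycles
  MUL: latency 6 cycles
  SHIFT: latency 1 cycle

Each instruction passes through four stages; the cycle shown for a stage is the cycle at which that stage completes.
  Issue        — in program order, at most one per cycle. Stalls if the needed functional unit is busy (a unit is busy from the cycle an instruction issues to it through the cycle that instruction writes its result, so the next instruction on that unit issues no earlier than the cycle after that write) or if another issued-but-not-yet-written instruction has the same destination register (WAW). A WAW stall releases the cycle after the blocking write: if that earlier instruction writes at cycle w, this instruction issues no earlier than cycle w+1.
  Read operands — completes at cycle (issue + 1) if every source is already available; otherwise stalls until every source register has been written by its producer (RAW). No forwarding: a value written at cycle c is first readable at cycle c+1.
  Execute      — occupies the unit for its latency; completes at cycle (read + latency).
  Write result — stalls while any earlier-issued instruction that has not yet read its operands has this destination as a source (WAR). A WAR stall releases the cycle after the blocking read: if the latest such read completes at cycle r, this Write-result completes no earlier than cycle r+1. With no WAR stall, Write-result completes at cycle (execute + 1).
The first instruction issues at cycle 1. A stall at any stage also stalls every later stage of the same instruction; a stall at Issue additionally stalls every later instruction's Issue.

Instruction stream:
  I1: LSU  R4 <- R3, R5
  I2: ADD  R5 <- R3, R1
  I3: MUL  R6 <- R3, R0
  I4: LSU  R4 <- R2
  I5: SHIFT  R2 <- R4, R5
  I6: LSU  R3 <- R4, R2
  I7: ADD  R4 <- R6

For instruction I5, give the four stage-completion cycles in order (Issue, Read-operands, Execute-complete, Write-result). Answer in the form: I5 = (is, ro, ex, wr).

[I1] 1/2/3/4
[I2] 2/3/5/6
[I3] 3/4/10/11
[I4] 5/6/7/8  (struct: LSU busy until I1 writes@4)
[I5] 6/9/10/11  (RAW R4: wait I4 write@8)
[I6] 9/12/13/14  (struct: LSU busy until I4 writes@8; RAW R2: wait I5 write@11)
[I7] 10/12/14/15  (RAW R6: wait I3 write@11)

I5 = (6, 9, 10, 11)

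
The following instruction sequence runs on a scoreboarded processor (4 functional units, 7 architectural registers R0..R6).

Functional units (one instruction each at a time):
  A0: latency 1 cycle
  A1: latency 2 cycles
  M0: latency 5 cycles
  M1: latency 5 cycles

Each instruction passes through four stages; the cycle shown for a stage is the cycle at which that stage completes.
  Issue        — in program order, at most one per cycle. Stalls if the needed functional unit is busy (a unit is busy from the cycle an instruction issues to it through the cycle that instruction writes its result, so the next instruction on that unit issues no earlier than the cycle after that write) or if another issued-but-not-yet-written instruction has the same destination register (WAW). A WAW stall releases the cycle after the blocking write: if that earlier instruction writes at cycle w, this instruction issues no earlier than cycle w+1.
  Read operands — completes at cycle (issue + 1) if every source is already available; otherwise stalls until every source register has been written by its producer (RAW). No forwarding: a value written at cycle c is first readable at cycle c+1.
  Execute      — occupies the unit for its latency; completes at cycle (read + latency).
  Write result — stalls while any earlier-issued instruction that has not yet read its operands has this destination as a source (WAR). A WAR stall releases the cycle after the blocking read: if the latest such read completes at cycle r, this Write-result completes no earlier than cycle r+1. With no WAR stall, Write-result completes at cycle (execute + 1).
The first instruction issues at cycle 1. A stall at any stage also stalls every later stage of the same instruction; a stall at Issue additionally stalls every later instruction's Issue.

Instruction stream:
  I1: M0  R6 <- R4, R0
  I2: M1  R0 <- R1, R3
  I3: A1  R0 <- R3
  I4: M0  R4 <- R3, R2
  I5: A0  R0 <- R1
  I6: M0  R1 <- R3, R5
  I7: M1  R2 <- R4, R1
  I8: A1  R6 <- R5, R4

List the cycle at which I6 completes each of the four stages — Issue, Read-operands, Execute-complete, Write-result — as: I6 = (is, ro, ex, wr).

I6 = (19, 20, 25, 26)

cycle 1: I1 issues→M0
cycle 2: I1 reads; I2 issues→M1
cycle 3: I2 reads
cycle 7: I1 exec-done
cycle 8: I1 writes R6; I2 exec-done
cycle 9: I2 writes R0
cycle 10: I3 issues→A1
cycle 11: I3 reads; I4 issues→M0
cycle 12: I4 reads
cycle 13: I3 exec-done
cycle 14: I3 writes R0
cycle 15: I5 issues→A0
cycle 16: I5 reads
cycle 17: I4 exec-done; I5 exec-done
cycle 18: I4 writes R4; I5 writes R0
cycle 19: I6 issues→M0
cycle 20: I6 reads; I7 issues→M1
cycle 21: I8 issues→A1
cycle 22: I8 reads
cycle 24: I8 exec-done
cycle 25: I6 exec-done; I8 writes R6
cycle 26: I6 writes R1
cycle 27: I7 reads
cycle 32: I7 exec-done
cycle 33: I7 writes R2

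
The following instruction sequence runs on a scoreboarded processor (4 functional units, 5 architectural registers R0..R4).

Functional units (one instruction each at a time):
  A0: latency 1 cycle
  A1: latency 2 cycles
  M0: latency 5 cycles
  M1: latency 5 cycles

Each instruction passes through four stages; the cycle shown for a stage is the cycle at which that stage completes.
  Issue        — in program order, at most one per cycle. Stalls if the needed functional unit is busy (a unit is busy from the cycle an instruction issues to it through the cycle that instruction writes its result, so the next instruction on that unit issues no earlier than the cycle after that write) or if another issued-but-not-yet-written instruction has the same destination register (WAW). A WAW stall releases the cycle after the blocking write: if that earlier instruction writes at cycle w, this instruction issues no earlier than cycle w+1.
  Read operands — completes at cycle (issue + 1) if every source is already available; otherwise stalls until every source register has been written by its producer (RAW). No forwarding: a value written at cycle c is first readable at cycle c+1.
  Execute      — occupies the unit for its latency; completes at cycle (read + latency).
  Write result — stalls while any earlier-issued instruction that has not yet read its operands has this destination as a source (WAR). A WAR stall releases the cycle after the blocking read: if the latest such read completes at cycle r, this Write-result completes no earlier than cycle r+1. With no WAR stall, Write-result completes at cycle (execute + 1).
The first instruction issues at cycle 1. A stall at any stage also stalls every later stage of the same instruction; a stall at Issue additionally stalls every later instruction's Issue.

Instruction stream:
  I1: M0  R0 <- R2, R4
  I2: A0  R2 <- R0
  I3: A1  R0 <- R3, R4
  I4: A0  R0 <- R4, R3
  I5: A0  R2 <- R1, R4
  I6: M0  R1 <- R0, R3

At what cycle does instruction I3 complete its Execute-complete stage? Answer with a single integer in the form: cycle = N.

t=1  I1 issues→M0
t=2  I1 reads | I2 issues→A0
t=7  I1 exec-done
t=8  I1 writes R0
t=9  I2 reads | I3 issues→A1
t=10  I2 exec-done | I3 reads
t=11  I2 writes R2
t=12  I3 exec-done
t=13  I3 writes R0
t=14  I4 issues→A0
t=15  I4 reads
t=16  I4 exec-done
t=17  I4 writes R0
t=18  I5 issues→A0
t=19  I5 reads | I6 issues→M0
t=20  I5 exec-done | I6 reads
t=21  I5 writes R2
t=25  I6 exec-done
t=26  I6 writes R1

cycle = 12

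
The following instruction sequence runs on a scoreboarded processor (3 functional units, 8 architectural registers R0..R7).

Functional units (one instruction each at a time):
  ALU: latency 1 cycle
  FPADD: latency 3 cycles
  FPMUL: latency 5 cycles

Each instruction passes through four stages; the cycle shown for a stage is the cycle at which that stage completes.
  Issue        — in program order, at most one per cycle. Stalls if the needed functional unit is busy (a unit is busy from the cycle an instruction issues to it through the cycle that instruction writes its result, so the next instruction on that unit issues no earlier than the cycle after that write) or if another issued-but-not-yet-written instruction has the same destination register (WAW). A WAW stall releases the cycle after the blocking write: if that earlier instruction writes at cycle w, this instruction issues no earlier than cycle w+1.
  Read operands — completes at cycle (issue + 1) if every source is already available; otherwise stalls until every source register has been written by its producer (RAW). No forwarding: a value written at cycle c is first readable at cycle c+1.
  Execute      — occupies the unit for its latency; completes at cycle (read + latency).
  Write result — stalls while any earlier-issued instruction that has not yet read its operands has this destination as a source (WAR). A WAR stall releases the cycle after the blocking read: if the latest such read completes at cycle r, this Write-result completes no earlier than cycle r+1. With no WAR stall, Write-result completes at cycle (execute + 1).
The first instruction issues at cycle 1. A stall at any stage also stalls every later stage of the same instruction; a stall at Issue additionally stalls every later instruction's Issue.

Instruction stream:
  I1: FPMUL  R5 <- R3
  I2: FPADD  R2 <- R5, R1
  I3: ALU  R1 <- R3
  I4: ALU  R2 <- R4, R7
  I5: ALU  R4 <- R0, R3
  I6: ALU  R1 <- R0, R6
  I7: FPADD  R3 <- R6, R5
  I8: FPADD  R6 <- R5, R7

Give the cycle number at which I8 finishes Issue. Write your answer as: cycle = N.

cycle = 29

[1] issue I1 (FPMUL)
[2] I1 read-ops | issue I2 (FPADD)
[3] issue I3 (ALU)
[4] I3 read-ops
[5] I3 finished on ALU
[7] I1 finished on FPMUL
[8] I1→R5
[9] I2 read-ops
[10] I3→R1
[12] I2 finished on FPADD
[13] I2→R2
[14] issue I4 (ALU)
[15] I4 read-ops
[16] I4 finished on ALU
[17] I4→R2
[18] issue I5 (ALU)
[19] I5 read-ops
[20] I5 finished on ALU
[21] I5→R4
[22] issue I6 (ALU)
[23] I6 read-ops | issue I7 (FPADD)
[24] I6 finished on ALU | I7 read-ops
[25] I6→R1
[27] I7 finished on FPADD
[28] I7→R3
[29] issue I8 (FPADD)
[30] I8 read-ops
[33] I8 finished on FPADD
[34] I8→R6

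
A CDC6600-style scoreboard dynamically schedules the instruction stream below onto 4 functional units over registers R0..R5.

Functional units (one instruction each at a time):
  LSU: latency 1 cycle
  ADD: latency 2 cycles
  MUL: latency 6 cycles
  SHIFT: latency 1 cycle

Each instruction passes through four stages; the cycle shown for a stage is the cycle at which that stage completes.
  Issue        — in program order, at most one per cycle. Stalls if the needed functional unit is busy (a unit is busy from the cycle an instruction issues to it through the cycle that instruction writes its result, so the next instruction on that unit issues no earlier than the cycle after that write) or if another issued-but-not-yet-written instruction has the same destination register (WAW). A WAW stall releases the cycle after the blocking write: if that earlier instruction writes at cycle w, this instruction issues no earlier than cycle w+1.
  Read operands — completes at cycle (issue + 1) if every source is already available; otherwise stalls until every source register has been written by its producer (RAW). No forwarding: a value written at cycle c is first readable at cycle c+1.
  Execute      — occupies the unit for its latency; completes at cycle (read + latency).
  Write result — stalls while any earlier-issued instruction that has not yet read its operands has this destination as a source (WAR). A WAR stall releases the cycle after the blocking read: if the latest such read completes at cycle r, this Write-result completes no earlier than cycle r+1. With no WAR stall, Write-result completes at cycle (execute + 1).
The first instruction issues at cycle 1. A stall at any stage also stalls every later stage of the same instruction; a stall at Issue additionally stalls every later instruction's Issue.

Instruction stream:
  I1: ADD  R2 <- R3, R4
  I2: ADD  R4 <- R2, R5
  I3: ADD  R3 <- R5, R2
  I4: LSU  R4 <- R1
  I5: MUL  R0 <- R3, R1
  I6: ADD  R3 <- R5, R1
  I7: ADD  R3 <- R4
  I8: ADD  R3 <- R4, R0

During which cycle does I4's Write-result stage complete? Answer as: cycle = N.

cycle = 15

[I1] 1/2/4/5
[I2] 6/7/9/10  (struct: ADD busy until I1 writes@5)
[I3] 11/12/14/15  (struct: ADD busy until I2 writes@10)
[I4] 12/13/14/15
[I5] 13/16/22/23  (RAW R3: wait I3 write@15)
[I6] 16/17/19/20  (struct: ADD busy until I3 writes@15)
[I7] 21/22/24/25  (struct: ADD busy until I6 writes@20)
[I8] 26/27/29/30  (struct: ADD busy until I7 writes@25)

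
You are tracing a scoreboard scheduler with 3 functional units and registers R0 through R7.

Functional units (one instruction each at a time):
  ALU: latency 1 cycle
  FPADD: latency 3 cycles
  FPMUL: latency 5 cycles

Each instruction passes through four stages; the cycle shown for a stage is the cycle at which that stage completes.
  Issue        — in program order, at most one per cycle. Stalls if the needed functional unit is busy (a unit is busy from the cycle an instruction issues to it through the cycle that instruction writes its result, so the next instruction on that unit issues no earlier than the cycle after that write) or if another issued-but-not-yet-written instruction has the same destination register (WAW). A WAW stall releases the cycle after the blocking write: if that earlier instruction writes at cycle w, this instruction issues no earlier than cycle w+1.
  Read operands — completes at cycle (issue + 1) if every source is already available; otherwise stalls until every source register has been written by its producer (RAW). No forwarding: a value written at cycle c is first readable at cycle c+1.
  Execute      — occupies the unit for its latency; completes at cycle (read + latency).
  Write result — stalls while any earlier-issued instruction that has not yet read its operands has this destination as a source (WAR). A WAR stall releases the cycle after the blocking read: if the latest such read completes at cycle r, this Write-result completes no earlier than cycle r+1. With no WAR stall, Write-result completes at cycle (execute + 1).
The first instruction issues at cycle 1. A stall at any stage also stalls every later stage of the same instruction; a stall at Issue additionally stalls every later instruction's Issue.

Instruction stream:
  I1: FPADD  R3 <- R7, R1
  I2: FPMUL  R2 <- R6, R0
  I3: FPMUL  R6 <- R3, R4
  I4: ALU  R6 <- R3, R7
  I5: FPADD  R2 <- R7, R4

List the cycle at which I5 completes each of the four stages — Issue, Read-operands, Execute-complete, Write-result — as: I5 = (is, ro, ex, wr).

  I1 | 1 | 2 | 5 | 6
  I2 | 2 | 3 | 8 | 9
  I3 | 10 | 11 | 16 | 17   struct: FPMUL busy until I2 writes@9
  I4 | 18 | 19 | 20 | 21   WAW R6: wait I3 write@17
  I5 | 19 | 20 | 23 | 24

I5 = (19, 20, 23, 24)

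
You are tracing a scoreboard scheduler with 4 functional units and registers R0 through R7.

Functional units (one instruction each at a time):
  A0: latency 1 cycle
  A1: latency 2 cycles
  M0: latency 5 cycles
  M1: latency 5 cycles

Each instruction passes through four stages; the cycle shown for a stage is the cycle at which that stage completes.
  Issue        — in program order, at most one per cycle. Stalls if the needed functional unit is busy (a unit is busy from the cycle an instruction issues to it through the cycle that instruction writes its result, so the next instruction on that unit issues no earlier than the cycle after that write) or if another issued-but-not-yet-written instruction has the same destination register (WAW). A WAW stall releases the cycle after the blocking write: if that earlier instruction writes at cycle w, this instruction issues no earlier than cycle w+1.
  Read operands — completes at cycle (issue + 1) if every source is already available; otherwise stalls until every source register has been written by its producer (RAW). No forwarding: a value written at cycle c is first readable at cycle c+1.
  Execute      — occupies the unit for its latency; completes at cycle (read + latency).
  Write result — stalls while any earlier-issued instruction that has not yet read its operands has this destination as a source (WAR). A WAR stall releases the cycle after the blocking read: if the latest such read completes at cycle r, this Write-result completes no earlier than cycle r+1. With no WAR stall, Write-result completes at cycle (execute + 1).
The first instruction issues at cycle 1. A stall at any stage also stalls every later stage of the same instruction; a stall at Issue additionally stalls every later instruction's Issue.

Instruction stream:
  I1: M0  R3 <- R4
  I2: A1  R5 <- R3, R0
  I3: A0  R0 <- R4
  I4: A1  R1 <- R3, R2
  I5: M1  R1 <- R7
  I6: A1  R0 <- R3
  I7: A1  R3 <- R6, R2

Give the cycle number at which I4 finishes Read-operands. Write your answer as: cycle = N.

cycle = 14

[1] I1 dispatched to M0
[2] I1 operands ready · I2 dispatched to A1
[3] I3 dispatched to A0
[4] I3 operands ready
[5] I3 complete
[7] I1 complete
[8] R3←I1
[9] I2 operands ready
[10] R0←I3
[11] I2 complete
[12] R5←I2
[13] I4 dispatched to A1
[14] I4 operands ready
[16] I4 complete
[17] R1←I4
[18] I5 dispatched to M1
[19] I5 operands ready · I6 dispatched to A1
[20] I6 operands ready
[22] I6 complete
[23] R0←I6
[24] I5 complete · I7 dispatched to A1
[25] R1←I5 · I7 operands ready
[27] I7 complete
[28] R3←I7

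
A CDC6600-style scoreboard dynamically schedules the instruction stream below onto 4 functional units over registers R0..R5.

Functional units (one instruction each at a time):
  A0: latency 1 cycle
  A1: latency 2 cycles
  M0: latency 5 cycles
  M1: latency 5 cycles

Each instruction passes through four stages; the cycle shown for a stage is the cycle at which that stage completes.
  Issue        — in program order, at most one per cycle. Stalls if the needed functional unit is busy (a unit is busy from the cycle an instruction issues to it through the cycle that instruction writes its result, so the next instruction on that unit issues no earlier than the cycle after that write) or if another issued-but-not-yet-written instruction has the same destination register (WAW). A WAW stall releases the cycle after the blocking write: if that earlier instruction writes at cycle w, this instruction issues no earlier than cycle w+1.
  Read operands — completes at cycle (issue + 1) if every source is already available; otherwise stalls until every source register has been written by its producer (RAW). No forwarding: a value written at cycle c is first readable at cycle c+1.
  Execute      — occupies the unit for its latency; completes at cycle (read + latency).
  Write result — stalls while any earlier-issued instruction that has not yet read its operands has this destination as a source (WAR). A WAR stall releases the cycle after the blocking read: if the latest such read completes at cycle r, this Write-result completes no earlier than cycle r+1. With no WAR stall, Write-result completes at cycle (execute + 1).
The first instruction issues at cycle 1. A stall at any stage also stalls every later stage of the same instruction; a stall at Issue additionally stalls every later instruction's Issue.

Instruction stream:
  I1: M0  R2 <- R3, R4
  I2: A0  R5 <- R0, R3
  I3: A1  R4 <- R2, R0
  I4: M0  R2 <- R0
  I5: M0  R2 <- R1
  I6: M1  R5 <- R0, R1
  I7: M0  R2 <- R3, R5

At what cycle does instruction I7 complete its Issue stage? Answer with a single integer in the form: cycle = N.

cycle = 25

cycle 1: issue I1 (M0)
cycle 2: I1 read-ops | issue I2 (A0)
cycle 3: I2 read-ops | issue I3 (A1)
cycle 4: I2 finished on A0
cycle 5: I2→R5
cycle 7: I1 finished on M0
cycle 8: I1→R2
cycle 9: I3 read-ops | issue I4 (M0)
cycle 10: I4 read-ops
cycle 11: I3 finished on A1
cycle 12: I3→R4
cycle 15: I4 finished on M0
cycle 16: I4→R2
cycle 17: issue I5 (M0)
cycle 18: I5 read-ops | issue I6 (M1)
cycle 19: I6 read-ops
cycle 23: I5 finished on M0
cycle 24: I5→R2 | I6 finished on M1
cycle 25: I6→R5 | issue I7 (M0)
cycle 26: I7 read-ops
cycle 31: I7 finished on M0
cycle 32: I7→R2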